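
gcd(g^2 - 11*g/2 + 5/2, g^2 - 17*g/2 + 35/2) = g - 5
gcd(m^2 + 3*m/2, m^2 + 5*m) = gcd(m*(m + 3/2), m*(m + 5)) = m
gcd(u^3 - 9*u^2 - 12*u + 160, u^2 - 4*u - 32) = u^2 - 4*u - 32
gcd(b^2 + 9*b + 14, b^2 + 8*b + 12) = b + 2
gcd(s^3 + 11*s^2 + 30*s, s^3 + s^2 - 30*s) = s^2 + 6*s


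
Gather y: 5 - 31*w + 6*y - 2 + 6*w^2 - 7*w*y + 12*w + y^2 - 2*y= 6*w^2 - 19*w + y^2 + y*(4 - 7*w) + 3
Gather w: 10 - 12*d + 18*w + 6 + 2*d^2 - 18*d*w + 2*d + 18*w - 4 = 2*d^2 - 10*d + w*(36 - 18*d) + 12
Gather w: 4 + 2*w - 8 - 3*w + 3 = -w - 1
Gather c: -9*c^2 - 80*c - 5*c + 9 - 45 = -9*c^2 - 85*c - 36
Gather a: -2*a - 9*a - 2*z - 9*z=-11*a - 11*z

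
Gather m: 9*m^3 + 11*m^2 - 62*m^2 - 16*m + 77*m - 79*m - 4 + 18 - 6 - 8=9*m^3 - 51*m^2 - 18*m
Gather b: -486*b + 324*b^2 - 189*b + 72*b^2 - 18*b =396*b^2 - 693*b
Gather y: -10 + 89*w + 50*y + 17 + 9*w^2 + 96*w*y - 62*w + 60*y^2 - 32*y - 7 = 9*w^2 + 27*w + 60*y^2 + y*(96*w + 18)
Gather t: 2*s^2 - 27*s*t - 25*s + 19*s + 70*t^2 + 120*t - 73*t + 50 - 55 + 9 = 2*s^2 - 6*s + 70*t^2 + t*(47 - 27*s) + 4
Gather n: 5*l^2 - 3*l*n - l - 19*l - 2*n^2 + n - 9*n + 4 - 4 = 5*l^2 - 20*l - 2*n^2 + n*(-3*l - 8)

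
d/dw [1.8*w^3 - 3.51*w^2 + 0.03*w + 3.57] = 5.4*w^2 - 7.02*w + 0.03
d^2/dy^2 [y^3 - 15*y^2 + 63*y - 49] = 6*y - 30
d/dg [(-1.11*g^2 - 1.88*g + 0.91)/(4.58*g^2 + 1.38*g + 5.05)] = (7.0786*g^2 - 19.5466*g - 10.7498)/(20.9764*g^4 + 12.6408*g^3 + 48.1624*g^2 + 13.938*g + 25.5025)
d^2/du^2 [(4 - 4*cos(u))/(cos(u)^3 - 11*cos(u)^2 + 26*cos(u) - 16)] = 2*(8*sin(u)^4 - 76*sin(u)^2 + 395*cos(u) - 15*cos(3*u) - 268)/((cos(u) - 8)^3*(cos(u) - 2)^3)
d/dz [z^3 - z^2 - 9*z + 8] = 3*z^2 - 2*z - 9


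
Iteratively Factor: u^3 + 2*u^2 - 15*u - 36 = (u + 3)*(u^2 - u - 12) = (u + 3)^2*(u - 4)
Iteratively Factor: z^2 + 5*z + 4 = (z + 4)*(z + 1)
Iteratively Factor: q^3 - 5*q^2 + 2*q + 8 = (q - 4)*(q^2 - q - 2) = (q - 4)*(q - 2)*(q + 1)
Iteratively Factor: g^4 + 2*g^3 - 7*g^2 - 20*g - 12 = (g - 3)*(g^3 + 5*g^2 + 8*g + 4) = (g - 3)*(g + 2)*(g^2 + 3*g + 2) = (g - 3)*(g + 2)^2*(g + 1)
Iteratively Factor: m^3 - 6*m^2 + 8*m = (m - 4)*(m^2 - 2*m) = (m - 4)*(m - 2)*(m)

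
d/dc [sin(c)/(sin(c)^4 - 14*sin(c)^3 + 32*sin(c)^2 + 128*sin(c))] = (4 - 3*sin(c))*cos(c)/((sin(c) - 8)^3*(sin(c) + 2)^2)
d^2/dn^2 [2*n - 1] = 0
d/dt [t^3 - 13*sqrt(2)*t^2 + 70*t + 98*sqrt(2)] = 3*t^2 - 26*sqrt(2)*t + 70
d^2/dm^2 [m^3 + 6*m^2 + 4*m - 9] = 6*m + 12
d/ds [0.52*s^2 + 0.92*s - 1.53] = 1.04*s + 0.92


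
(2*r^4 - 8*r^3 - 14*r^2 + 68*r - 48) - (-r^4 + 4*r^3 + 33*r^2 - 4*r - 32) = 3*r^4 - 12*r^3 - 47*r^2 + 72*r - 16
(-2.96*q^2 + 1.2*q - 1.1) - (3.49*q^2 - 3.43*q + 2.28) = -6.45*q^2 + 4.63*q - 3.38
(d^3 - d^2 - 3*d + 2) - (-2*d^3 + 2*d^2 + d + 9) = 3*d^3 - 3*d^2 - 4*d - 7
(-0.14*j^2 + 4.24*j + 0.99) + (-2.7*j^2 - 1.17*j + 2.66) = -2.84*j^2 + 3.07*j + 3.65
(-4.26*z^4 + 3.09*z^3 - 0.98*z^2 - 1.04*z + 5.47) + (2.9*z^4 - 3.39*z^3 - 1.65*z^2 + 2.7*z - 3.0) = -1.36*z^4 - 0.3*z^3 - 2.63*z^2 + 1.66*z + 2.47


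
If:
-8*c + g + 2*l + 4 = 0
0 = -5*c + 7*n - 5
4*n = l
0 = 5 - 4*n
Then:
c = 3/4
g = -8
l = 5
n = 5/4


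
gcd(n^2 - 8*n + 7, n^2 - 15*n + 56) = n - 7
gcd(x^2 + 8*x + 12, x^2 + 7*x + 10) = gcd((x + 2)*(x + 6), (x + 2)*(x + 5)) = x + 2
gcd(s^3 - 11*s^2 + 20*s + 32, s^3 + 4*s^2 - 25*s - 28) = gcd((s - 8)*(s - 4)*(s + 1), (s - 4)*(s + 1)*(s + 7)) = s^2 - 3*s - 4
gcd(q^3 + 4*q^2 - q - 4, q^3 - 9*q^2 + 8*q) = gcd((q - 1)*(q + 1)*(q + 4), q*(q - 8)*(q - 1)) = q - 1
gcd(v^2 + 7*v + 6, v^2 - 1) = v + 1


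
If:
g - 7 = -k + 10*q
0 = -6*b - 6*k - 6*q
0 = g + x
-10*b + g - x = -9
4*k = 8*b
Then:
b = 23/74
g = -109/37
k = 23/37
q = -69/74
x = 109/37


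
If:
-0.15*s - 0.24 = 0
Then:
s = -1.60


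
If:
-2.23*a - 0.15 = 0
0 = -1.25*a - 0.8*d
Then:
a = -0.07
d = 0.11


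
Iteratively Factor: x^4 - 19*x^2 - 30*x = (x)*(x^3 - 19*x - 30) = x*(x - 5)*(x^2 + 5*x + 6) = x*(x - 5)*(x + 2)*(x + 3)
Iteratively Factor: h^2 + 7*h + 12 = (h + 4)*(h + 3)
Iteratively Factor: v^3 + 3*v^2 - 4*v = (v + 4)*(v^2 - v) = v*(v + 4)*(v - 1)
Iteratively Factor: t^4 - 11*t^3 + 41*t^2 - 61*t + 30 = (t - 5)*(t^3 - 6*t^2 + 11*t - 6) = (t - 5)*(t - 3)*(t^2 - 3*t + 2) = (t - 5)*(t - 3)*(t - 1)*(t - 2)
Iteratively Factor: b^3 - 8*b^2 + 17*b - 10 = (b - 1)*(b^2 - 7*b + 10) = (b - 2)*(b - 1)*(b - 5)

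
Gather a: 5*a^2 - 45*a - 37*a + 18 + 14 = 5*a^2 - 82*a + 32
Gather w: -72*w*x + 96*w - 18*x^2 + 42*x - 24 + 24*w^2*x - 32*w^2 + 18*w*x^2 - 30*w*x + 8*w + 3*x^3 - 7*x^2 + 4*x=w^2*(24*x - 32) + w*(18*x^2 - 102*x + 104) + 3*x^3 - 25*x^2 + 46*x - 24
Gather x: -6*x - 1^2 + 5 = 4 - 6*x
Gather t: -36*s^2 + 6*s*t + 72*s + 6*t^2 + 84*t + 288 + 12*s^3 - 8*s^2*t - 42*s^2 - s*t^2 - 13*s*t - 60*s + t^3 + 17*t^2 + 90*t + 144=12*s^3 - 78*s^2 + 12*s + t^3 + t^2*(23 - s) + t*(-8*s^2 - 7*s + 174) + 432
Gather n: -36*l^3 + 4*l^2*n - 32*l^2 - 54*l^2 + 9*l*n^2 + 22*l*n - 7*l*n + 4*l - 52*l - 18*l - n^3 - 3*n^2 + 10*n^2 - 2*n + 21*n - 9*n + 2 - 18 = -36*l^3 - 86*l^2 - 66*l - n^3 + n^2*(9*l + 7) + n*(4*l^2 + 15*l + 10) - 16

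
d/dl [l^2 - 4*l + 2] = 2*l - 4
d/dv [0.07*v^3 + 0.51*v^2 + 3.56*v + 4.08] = 0.21*v^2 + 1.02*v + 3.56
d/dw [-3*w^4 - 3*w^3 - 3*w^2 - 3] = 3*w*(-4*w^2 - 3*w - 2)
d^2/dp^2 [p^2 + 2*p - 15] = 2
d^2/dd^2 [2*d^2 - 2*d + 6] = 4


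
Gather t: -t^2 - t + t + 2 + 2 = 4 - t^2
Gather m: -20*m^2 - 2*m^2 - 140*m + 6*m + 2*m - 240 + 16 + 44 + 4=-22*m^2 - 132*m - 176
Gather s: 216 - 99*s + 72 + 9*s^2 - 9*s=9*s^2 - 108*s + 288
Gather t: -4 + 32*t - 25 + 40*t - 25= 72*t - 54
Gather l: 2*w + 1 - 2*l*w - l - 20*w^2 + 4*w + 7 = l*(-2*w - 1) - 20*w^2 + 6*w + 8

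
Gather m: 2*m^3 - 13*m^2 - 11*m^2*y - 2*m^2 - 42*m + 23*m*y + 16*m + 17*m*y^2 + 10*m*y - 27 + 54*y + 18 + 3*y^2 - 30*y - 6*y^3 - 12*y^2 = 2*m^3 + m^2*(-11*y - 15) + m*(17*y^2 + 33*y - 26) - 6*y^3 - 9*y^2 + 24*y - 9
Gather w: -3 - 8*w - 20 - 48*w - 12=-56*w - 35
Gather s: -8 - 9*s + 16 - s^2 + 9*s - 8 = -s^2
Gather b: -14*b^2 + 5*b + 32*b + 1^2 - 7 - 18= -14*b^2 + 37*b - 24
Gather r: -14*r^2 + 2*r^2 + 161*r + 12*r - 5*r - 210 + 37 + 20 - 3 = -12*r^2 + 168*r - 156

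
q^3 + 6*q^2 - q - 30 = (q - 2)*(q + 3)*(q + 5)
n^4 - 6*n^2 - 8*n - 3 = (n - 3)*(n + 1)^3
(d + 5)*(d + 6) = d^2 + 11*d + 30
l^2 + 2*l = l*(l + 2)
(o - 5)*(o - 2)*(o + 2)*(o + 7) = o^4 + 2*o^3 - 39*o^2 - 8*o + 140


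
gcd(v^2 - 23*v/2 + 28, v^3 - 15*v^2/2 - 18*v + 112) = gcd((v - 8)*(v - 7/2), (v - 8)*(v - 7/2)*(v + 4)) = v^2 - 23*v/2 + 28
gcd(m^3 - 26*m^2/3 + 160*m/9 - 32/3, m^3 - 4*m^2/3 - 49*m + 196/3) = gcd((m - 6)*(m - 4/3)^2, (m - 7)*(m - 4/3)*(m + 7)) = m - 4/3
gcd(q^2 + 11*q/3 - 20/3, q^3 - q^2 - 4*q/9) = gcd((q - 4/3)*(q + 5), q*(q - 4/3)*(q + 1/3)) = q - 4/3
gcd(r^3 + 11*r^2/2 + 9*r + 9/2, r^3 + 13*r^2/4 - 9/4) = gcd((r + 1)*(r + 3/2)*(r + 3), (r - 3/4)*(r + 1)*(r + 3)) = r^2 + 4*r + 3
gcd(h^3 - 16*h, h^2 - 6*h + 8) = h - 4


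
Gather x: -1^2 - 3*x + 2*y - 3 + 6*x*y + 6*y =x*(6*y - 3) + 8*y - 4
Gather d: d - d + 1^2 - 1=0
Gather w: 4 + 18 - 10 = 12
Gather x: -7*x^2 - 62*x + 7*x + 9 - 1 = -7*x^2 - 55*x + 8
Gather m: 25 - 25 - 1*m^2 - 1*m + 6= -m^2 - m + 6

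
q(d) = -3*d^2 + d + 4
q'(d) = 1 - 6*d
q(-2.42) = -15.99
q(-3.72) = -41.24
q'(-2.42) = 15.52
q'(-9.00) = 55.00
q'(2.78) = -15.68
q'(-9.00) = 55.00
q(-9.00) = -248.00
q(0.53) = 3.69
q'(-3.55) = 22.30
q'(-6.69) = 41.14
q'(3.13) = -17.78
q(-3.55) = -37.36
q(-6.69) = -136.96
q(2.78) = -16.41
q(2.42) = -11.15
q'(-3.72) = 23.32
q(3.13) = -22.26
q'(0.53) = -2.18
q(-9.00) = -248.00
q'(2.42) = -13.52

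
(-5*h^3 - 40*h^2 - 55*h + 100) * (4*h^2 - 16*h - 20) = -20*h^5 - 80*h^4 + 520*h^3 + 2080*h^2 - 500*h - 2000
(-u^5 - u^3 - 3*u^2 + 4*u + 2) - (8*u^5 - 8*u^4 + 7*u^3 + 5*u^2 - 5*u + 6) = -9*u^5 + 8*u^4 - 8*u^3 - 8*u^2 + 9*u - 4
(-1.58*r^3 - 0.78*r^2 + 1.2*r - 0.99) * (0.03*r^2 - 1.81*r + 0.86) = -0.0474*r^5 + 2.8364*r^4 + 0.0890000000000002*r^3 - 2.8725*r^2 + 2.8239*r - 0.8514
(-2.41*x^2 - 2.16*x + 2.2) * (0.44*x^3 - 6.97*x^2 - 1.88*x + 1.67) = -1.0604*x^5 + 15.8473*x^4 + 20.554*x^3 - 15.2979*x^2 - 7.7432*x + 3.674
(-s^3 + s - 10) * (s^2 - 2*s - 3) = -s^5 + 2*s^4 + 4*s^3 - 12*s^2 + 17*s + 30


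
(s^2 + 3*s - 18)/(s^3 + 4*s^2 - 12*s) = (s - 3)/(s*(s - 2))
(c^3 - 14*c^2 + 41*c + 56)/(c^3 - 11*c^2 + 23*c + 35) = (c - 8)/(c - 5)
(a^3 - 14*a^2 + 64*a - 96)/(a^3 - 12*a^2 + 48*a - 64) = (a - 6)/(a - 4)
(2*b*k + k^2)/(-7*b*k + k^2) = (-2*b - k)/(7*b - k)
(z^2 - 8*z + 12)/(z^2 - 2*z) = (z - 6)/z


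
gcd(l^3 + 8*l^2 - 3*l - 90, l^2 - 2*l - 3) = l - 3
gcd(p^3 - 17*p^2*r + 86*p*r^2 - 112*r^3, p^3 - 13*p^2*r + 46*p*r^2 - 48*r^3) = p^2 - 10*p*r + 16*r^2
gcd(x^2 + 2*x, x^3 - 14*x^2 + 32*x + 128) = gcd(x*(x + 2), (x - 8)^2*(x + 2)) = x + 2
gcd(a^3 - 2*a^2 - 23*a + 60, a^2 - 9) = a - 3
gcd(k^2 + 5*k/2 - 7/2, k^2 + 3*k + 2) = 1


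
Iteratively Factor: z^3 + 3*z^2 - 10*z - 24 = (z - 3)*(z^2 + 6*z + 8) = (z - 3)*(z + 4)*(z + 2)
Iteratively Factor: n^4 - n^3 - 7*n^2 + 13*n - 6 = (n - 1)*(n^3 - 7*n + 6) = (n - 1)^2*(n^2 + n - 6) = (n - 2)*(n - 1)^2*(n + 3)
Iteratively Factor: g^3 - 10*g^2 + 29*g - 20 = (g - 5)*(g^2 - 5*g + 4) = (g - 5)*(g - 1)*(g - 4)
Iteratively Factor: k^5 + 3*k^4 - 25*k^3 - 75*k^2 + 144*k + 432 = (k + 3)*(k^4 - 25*k^2 + 144) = (k - 3)*(k + 3)*(k^3 + 3*k^2 - 16*k - 48) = (k - 4)*(k - 3)*(k + 3)*(k^2 + 7*k + 12) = (k - 4)*(k - 3)*(k + 3)*(k + 4)*(k + 3)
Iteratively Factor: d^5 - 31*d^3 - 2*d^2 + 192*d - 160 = (d + 4)*(d^4 - 4*d^3 - 15*d^2 + 58*d - 40) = (d - 1)*(d + 4)*(d^3 - 3*d^2 - 18*d + 40) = (d - 5)*(d - 1)*(d + 4)*(d^2 + 2*d - 8) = (d - 5)*(d - 1)*(d + 4)^2*(d - 2)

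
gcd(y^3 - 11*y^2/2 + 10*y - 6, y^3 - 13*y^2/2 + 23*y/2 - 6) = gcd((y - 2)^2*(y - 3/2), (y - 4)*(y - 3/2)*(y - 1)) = y - 3/2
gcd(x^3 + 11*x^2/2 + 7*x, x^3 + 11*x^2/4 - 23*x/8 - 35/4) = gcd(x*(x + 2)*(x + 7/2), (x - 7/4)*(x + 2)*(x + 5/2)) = x + 2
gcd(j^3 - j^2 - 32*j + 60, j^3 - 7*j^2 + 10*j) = j^2 - 7*j + 10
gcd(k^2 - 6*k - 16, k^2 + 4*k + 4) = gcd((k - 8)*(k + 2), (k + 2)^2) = k + 2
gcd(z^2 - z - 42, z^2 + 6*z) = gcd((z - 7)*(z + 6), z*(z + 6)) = z + 6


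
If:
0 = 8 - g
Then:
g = 8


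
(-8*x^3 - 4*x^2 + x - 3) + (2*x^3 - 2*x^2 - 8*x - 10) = -6*x^3 - 6*x^2 - 7*x - 13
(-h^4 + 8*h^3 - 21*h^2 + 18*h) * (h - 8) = -h^5 + 16*h^4 - 85*h^3 + 186*h^2 - 144*h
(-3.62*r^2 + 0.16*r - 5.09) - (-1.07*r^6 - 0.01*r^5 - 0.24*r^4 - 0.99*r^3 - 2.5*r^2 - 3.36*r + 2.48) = 1.07*r^6 + 0.01*r^5 + 0.24*r^4 + 0.99*r^3 - 1.12*r^2 + 3.52*r - 7.57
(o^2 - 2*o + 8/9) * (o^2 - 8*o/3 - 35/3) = o^4 - 14*o^3/3 - 49*o^2/9 + 566*o/27 - 280/27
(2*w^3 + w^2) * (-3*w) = -6*w^4 - 3*w^3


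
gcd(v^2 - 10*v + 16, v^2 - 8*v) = v - 8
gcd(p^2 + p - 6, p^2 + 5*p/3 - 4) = p + 3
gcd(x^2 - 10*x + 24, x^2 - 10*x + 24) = x^2 - 10*x + 24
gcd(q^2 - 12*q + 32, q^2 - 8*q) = q - 8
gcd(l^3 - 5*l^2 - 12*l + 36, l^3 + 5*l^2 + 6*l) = l + 3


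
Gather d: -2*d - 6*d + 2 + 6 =8 - 8*d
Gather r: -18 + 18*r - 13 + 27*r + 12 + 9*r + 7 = 54*r - 12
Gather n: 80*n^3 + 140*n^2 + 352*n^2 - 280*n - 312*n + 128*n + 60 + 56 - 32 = 80*n^3 + 492*n^2 - 464*n + 84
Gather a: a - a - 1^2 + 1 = 0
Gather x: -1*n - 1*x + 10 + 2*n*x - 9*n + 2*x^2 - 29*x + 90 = -10*n + 2*x^2 + x*(2*n - 30) + 100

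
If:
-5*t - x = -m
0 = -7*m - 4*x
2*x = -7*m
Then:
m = 0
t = 0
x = 0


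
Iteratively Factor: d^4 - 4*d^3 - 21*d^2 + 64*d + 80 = (d - 5)*(d^3 + d^2 - 16*d - 16) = (d - 5)*(d + 4)*(d^2 - 3*d - 4) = (d - 5)*(d + 1)*(d + 4)*(d - 4)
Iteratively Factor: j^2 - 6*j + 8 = (j - 2)*(j - 4)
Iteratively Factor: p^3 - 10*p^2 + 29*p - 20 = (p - 1)*(p^2 - 9*p + 20) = (p - 5)*(p - 1)*(p - 4)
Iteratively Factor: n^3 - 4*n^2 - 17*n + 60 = (n - 5)*(n^2 + n - 12) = (n - 5)*(n - 3)*(n + 4)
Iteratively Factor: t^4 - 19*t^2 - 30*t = (t + 2)*(t^3 - 2*t^2 - 15*t) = (t + 2)*(t + 3)*(t^2 - 5*t) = (t - 5)*(t + 2)*(t + 3)*(t)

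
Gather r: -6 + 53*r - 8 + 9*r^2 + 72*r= 9*r^2 + 125*r - 14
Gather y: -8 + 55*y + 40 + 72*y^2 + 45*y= 72*y^2 + 100*y + 32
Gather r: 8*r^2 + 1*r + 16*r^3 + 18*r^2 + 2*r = 16*r^3 + 26*r^2 + 3*r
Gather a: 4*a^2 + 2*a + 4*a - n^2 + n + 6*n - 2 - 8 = 4*a^2 + 6*a - n^2 + 7*n - 10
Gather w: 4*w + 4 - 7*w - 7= -3*w - 3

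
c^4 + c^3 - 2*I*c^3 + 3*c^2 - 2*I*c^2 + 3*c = c*(c + 1)*(c - 3*I)*(c + I)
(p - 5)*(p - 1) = p^2 - 6*p + 5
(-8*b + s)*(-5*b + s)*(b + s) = 40*b^3 + 27*b^2*s - 12*b*s^2 + s^3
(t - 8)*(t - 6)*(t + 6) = t^3 - 8*t^2 - 36*t + 288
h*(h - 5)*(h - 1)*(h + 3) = h^4 - 3*h^3 - 13*h^2 + 15*h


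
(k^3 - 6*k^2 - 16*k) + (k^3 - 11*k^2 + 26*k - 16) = 2*k^3 - 17*k^2 + 10*k - 16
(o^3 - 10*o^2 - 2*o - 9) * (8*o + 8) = 8*o^4 - 72*o^3 - 96*o^2 - 88*o - 72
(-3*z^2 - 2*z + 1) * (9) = -27*z^2 - 18*z + 9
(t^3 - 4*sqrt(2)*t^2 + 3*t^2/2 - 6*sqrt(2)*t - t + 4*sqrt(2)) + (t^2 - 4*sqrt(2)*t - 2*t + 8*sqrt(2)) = t^3 - 4*sqrt(2)*t^2 + 5*t^2/2 - 10*sqrt(2)*t - 3*t + 12*sqrt(2)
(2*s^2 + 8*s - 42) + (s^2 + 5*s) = 3*s^2 + 13*s - 42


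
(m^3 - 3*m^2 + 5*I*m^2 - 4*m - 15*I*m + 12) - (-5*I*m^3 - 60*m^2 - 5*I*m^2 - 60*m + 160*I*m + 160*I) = m^3 + 5*I*m^3 + 57*m^2 + 10*I*m^2 + 56*m - 175*I*m + 12 - 160*I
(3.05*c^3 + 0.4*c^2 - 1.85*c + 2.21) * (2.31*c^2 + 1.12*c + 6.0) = 7.0455*c^5 + 4.34*c^4 + 14.4745*c^3 + 5.4331*c^2 - 8.6248*c + 13.26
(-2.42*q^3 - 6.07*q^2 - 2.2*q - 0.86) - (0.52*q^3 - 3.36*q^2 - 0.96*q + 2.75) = -2.94*q^3 - 2.71*q^2 - 1.24*q - 3.61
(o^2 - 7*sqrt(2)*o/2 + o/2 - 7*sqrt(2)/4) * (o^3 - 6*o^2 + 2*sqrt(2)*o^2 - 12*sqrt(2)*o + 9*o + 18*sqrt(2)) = o^5 - 11*o^4/2 - 3*sqrt(2)*o^4/2 - 8*o^3 + 33*sqrt(2)*o^3/4 - 9*sqrt(2)*o^2 + 163*o^2/2 - 84*o - 27*sqrt(2)*o/4 - 63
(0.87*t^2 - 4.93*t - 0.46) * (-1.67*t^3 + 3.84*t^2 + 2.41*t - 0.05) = -1.4529*t^5 + 11.5739*t^4 - 16.0663*t^3 - 13.6912*t^2 - 0.8621*t + 0.023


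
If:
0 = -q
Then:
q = 0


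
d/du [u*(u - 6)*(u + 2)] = 3*u^2 - 8*u - 12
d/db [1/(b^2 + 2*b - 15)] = 2*(-b - 1)/(b^2 + 2*b - 15)^2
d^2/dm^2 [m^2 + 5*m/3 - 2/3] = 2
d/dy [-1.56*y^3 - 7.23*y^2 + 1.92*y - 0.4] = -4.68*y^2 - 14.46*y + 1.92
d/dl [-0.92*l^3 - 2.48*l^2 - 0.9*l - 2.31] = -2.76*l^2 - 4.96*l - 0.9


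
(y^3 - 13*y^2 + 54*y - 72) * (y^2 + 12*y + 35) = y^5 - y^4 - 67*y^3 + 121*y^2 + 1026*y - 2520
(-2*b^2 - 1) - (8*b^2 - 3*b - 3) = -10*b^2 + 3*b + 2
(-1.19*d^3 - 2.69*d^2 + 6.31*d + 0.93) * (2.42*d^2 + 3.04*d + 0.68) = -2.8798*d^5 - 10.1274*d^4 + 6.2834*d^3 + 19.6038*d^2 + 7.118*d + 0.6324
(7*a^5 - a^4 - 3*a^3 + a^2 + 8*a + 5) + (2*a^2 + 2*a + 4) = 7*a^5 - a^4 - 3*a^3 + 3*a^2 + 10*a + 9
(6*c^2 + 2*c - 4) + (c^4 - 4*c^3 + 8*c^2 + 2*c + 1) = c^4 - 4*c^3 + 14*c^2 + 4*c - 3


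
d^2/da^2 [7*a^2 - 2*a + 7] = 14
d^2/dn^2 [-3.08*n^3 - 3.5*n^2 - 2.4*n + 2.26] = -18.48*n - 7.0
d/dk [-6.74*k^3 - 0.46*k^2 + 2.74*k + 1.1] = -20.22*k^2 - 0.92*k + 2.74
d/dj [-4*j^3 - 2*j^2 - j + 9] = -12*j^2 - 4*j - 1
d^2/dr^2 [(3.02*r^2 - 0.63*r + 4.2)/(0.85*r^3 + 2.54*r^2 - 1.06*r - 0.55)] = (4.3639*r^6 - 2.73105000000001*r^5 + 44.5791*r^4 + 171.84852*r^3 + 161.65446*r^2 - 61.34814*r + 23.73472)/(0.614125*r^9 + 5.50545*r^8 + 14.15403*r^7 + 1.463699*r^6 - 24.775608*r^5 + 0.889991999999999*r^4 + 8.465279*r^3 + 0.45111*r^2 - 0.96195*r - 0.166375)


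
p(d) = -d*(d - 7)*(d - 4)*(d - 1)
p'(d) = -d*(d - 7)*(d - 4) - d*(d - 7)*(d - 1) - d*(d - 4)*(d - 1) - (d - 7)*(d - 4)*(d - 1)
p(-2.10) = -361.37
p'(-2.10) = 387.60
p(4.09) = 3.31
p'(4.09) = 37.52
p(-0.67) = -40.08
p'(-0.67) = 97.62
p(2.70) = -25.66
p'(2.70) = 1.11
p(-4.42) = -2303.56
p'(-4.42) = 1421.47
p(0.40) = 5.70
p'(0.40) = 2.30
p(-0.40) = -18.23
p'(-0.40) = 65.22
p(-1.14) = -102.07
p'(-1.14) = 169.63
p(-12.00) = -47424.00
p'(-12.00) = 13060.00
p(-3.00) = -840.00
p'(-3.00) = 694.00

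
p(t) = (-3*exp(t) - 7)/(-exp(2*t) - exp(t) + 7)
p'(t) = (-3*exp(t) - 7)*(2*exp(2*t) + exp(t))/(-exp(2*t) - exp(t) + 7)^2 - 3*exp(t)/(-exp(2*t) - exp(t) + 7) = (-(2*exp(t) + 1)*(3*exp(t) + 7) + 3*exp(2*t) + 3*exp(t) - 21)*exp(t)/(exp(2*t) + exp(t) - 7)^2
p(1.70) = 0.82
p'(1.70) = -1.32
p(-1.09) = -1.22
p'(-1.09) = -0.26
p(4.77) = 0.03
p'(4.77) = -0.03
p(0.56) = -5.61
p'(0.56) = -22.64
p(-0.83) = -1.30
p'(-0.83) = -0.37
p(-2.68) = -1.04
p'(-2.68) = -0.04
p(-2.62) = -1.04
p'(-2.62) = -0.04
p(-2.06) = -1.08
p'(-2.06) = -0.08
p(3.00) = 0.16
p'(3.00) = -0.18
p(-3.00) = -1.03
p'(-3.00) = -0.03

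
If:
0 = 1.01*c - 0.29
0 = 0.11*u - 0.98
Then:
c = 0.29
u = 8.91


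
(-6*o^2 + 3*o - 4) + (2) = -6*o^2 + 3*o - 2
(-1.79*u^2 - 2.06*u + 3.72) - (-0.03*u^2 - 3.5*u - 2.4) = -1.76*u^2 + 1.44*u + 6.12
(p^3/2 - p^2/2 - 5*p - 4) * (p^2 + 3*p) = p^5/2 + p^4 - 13*p^3/2 - 19*p^2 - 12*p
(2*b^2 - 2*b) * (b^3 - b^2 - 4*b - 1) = 2*b^5 - 4*b^4 - 6*b^3 + 6*b^2 + 2*b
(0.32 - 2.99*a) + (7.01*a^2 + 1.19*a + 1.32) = 7.01*a^2 - 1.8*a + 1.64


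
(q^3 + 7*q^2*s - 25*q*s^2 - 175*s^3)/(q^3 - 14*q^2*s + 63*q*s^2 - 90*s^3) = (q^2 + 12*q*s + 35*s^2)/(q^2 - 9*q*s + 18*s^2)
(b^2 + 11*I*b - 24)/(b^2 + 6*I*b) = (b^2 + 11*I*b - 24)/(b*(b + 6*I))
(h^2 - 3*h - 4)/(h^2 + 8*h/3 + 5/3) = 3*(h - 4)/(3*h + 5)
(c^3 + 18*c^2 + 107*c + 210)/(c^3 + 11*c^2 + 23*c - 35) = (c + 6)/(c - 1)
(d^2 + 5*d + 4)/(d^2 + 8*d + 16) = (d + 1)/(d + 4)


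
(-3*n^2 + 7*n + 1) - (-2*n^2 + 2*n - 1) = -n^2 + 5*n + 2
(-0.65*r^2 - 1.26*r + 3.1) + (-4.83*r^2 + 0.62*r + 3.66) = -5.48*r^2 - 0.64*r + 6.76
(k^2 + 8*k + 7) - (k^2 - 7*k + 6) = 15*k + 1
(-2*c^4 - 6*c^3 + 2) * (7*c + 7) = -14*c^5 - 56*c^4 - 42*c^3 + 14*c + 14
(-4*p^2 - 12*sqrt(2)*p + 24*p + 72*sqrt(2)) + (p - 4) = -4*p^2 - 12*sqrt(2)*p + 25*p - 4 + 72*sqrt(2)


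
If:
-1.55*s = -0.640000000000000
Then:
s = 0.41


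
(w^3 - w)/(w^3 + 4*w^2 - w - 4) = w/(w + 4)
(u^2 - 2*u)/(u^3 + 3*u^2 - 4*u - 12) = u/(u^2 + 5*u + 6)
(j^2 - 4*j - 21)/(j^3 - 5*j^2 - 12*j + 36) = (j - 7)/(j^2 - 8*j + 12)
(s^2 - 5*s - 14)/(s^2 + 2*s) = (s - 7)/s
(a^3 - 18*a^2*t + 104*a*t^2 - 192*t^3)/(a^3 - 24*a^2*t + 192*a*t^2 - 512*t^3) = (a^2 - 10*a*t + 24*t^2)/(a^2 - 16*a*t + 64*t^2)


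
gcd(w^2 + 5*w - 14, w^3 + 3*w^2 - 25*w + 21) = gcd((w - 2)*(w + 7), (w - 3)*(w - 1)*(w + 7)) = w + 7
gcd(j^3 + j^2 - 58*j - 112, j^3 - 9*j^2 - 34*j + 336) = j - 8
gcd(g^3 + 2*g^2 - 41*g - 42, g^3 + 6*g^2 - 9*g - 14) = g^2 + 8*g + 7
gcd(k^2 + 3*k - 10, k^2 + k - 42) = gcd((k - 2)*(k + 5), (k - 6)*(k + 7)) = 1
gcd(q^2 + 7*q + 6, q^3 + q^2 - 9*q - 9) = q + 1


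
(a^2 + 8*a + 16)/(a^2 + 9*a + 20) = (a + 4)/(a + 5)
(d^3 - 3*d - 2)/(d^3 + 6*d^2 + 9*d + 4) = (d - 2)/(d + 4)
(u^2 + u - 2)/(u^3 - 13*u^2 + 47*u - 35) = (u + 2)/(u^2 - 12*u + 35)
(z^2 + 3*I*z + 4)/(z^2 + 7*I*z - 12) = (z - I)/(z + 3*I)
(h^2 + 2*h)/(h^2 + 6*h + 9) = h*(h + 2)/(h^2 + 6*h + 9)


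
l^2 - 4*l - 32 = (l - 8)*(l + 4)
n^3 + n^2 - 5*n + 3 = (n - 1)^2*(n + 3)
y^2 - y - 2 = (y - 2)*(y + 1)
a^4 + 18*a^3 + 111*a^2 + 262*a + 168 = (a + 1)*(a + 4)*(a + 6)*(a + 7)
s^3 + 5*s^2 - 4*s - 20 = (s - 2)*(s + 2)*(s + 5)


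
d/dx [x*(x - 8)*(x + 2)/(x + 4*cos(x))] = (x*(x - 8)*(x + 2)*(4*sin(x) - 1) + (x + 4*cos(x))*(x*(x - 8) + x*(x + 2) + (x - 8)*(x + 2)))/(x + 4*cos(x))^2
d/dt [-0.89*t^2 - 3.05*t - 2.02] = -1.78*t - 3.05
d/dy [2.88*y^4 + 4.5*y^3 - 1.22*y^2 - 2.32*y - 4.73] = 11.52*y^3 + 13.5*y^2 - 2.44*y - 2.32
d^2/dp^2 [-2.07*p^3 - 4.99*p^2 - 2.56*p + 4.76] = -12.42*p - 9.98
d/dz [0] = 0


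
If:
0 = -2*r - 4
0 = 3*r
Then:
No Solution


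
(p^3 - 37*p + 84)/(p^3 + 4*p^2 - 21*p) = (p - 4)/p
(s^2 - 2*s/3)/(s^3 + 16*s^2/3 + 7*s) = (3*s - 2)/(3*s^2 + 16*s + 21)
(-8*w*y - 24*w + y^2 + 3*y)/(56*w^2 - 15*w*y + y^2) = (y + 3)/(-7*w + y)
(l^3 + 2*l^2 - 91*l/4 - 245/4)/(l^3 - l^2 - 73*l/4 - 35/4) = (2*l + 7)/(2*l + 1)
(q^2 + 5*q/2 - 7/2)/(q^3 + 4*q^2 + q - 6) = (q + 7/2)/(q^2 + 5*q + 6)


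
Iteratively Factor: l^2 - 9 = (l + 3)*(l - 3)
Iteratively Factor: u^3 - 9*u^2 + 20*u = (u - 4)*(u^2 - 5*u) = u*(u - 4)*(u - 5)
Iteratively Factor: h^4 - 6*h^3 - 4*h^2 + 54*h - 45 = (h + 3)*(h^3 - 9*h^2 + 23*h - 15) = (h - 3)*(h + 3)*(h^2 - 6*h + 5) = (h - 5)*(h - 3)*(h + 3)*(h - 1)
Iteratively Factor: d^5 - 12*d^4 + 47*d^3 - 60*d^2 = (d - 4)*(d^4 - 8*d^3 + 15*d^2) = d*(d - 4)*(d^3 - 8*d^2 + 15*d) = d^2*(d - 4)*(d^2 - 8*d + 15) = d^2*(d - 5)*(d - 4)*(d - 3)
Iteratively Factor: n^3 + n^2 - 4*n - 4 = (n + 2)*(n^2 - n - 2) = (n - 2)*(n + 2)*(n + 1)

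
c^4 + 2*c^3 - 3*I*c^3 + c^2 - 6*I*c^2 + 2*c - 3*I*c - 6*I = (c + 2)*(c - 3*I)*(c - I)*(c + I)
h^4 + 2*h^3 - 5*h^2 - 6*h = h*(h - 2)*(h + 1)*(h + 3)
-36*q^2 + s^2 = (-6*q + s)*(6*q + s)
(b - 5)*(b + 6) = b^2 + b - 30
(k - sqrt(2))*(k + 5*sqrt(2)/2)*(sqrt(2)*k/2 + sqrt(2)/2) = sqrt(2)*k^3/2 + sqrt(2)*k^2/2 + 3*k^2/2 - 5*sqrt(2)*k/2 + 3*k/2 - 5*sqrt(2)/2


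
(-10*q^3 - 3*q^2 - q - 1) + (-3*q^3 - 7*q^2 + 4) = -13*q^3 - 10*q^2 - q + 3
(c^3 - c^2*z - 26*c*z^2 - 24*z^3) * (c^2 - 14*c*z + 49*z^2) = c^5 - 15*c^4*z + 37*c^3*z^2 + 291*c^2*z^3 - 938*c*z^4 - 1176*z^5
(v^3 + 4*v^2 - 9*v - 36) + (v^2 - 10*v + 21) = v^3 + 5*v^2 - 19*v - 15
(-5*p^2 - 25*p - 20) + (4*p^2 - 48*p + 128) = -p^2 - 73*p + 108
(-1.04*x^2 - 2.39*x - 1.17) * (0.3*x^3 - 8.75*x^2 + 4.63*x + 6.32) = -0.312*x^5 + 8.383*x^4 + 15.7463*x^3 - 7.401*x^2 - 20.5219*x - 7.3944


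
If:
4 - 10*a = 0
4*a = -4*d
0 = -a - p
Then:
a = 2/5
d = -2/5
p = -2/5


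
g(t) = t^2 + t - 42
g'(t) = 2*t + 1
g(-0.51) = -42.25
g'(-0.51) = -0.02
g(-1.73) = -40.74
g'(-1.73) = -2.46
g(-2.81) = -36.91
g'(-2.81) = -4.62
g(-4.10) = -29.29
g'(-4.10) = -7.20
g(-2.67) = -37.54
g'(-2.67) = -4.34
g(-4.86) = -23.24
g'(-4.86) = -8.72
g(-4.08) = -29.43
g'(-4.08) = -7.16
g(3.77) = -24.02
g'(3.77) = 8.54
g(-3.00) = -36.00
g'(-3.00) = -5.00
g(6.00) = 0.00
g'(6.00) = 13.00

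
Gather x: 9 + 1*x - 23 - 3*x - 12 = -2*x - 26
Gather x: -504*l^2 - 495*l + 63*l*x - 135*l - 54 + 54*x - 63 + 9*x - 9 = -504*l^2 - 630*l + x*(63*l + 63) - 126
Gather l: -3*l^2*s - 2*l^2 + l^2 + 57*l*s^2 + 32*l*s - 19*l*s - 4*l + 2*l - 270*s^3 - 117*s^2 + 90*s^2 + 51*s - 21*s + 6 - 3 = l^2*(-3*s - 1) + l*(57*s^2 + 13*s - 2) - 270*s^3 - 27*s^2 + 30*s + 3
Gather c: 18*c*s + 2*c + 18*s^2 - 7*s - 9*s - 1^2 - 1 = c*(18*s + 2) + 18*s^2 - 16*s - 2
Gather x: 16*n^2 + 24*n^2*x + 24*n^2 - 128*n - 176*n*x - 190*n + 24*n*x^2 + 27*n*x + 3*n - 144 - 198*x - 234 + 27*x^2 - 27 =40*n^2 - 315*n + x^2*(24*n + 27) + x*(24*n^2 - 149*n - 198) - 405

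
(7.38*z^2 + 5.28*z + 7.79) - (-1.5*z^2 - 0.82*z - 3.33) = 8.88*z^2 + 6.1*z + 11.12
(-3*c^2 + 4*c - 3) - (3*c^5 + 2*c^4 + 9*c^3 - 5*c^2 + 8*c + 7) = -3*c^5 - 2*c^4 - 9*c^3 + 2*c^2 - 4*c - 10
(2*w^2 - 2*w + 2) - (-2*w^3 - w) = 2*w^3 + 2*w^2 - w + 2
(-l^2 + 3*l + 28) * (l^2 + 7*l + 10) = -l^4 - 4*l^3 + 39*l^2 + 226*l + 280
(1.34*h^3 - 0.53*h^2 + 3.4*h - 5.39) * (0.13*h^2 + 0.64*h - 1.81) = 0.1742*h^5 + 0.7887*h^4 - 2.3226*h^3 + 2.4346*h^2 - 9.6036*h + 9.7559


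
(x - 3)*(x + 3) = x^2 - 9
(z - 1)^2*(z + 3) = z^3 + z^2 - 5*z + 3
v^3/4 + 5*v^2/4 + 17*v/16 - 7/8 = (v/4 + 1/2)*(v - 1/2)*(v + 7/2)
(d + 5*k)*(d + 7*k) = d^2 + 12*d*k + 35*k^2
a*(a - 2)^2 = a^3 - 4*a^2 + 4*a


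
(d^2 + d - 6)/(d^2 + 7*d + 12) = (d - 2)/(d + 4)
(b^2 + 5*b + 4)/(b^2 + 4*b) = (b + 1)/b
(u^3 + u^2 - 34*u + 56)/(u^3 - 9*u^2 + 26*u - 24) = (u + 7)/(u - 3)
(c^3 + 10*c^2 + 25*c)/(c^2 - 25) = c*(c + 5)/(c - 5)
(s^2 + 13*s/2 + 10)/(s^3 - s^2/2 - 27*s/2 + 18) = (2*s + 5)/(2*s^2 - 9*s + 9)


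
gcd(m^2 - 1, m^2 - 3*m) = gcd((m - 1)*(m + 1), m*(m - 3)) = 1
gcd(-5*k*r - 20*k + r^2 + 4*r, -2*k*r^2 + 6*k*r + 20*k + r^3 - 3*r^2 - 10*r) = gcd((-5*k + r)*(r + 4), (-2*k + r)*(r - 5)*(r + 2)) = 1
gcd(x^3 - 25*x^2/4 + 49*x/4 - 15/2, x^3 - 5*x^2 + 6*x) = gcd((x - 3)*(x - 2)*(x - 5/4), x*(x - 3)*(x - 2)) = x^2 - 5*x + 6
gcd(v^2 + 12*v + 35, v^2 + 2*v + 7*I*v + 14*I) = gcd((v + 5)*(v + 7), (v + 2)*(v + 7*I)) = 1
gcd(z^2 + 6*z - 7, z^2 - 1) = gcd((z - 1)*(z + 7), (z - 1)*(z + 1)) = z - 1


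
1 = 1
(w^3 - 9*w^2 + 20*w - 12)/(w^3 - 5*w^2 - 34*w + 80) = (w^2 - 7*w + 6)/(w^2 - 3*w - 40)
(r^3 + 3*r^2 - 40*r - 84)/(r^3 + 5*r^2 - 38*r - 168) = (r + 2)/(r + 4)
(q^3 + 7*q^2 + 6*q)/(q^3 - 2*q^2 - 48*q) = (q + 1)/(q - 8)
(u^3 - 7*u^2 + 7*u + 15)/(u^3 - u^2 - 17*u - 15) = (u - 3)/(u + 3)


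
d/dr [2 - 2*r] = -2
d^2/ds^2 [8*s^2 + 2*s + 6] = 16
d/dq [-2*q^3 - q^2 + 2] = 2*q*(-3*q - 1)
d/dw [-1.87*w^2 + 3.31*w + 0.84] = 3.31 - 3.74*w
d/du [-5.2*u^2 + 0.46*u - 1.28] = 0.46 - 10.4*u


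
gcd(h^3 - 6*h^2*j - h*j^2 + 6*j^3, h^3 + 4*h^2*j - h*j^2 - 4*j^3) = h^2 - j^2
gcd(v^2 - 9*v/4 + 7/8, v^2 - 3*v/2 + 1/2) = v - 1/2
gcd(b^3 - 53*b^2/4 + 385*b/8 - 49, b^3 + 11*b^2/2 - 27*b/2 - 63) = b - 7/2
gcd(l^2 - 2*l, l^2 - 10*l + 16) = l - 2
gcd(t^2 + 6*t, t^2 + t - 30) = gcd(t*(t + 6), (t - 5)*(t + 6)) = t + 6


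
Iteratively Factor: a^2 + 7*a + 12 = (a + 4)*(a + 3)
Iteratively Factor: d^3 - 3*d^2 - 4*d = (d - 4)*(d^2 + d) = (d - 4)*(d + 1)*(d)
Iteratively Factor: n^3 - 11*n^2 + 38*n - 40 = (n - 5)*(n^2 - 6*n + 8) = (n - 5)*(n - 2)*(n - 4)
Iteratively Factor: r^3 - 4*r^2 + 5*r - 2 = (r - 2)*(r^2 - 2*r + 1) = (r - 2)*(r - 1)*(r - 1)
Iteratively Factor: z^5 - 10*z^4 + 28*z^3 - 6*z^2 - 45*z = (z)*(z^4 - 10*z^3 + 28*z^2 - 6*z - 45) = z*(z + 1)*(z^3 - 11*z^2 + 39*z - 45) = z*(z - 3)*(z + 1)*(z^2 - 8*z + 15) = z*(z - 3)^2*(z + 1)*(z - 5)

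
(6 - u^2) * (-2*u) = 2*u^3 - 12*u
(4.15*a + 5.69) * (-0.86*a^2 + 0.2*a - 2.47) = -3.569*a^3 - 4.0634*a^2 - 9.1125*a - 14.0543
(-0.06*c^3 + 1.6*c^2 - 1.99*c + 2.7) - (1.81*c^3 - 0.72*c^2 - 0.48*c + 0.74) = -1.87*c^3 + 2.32*c^2 - 1.51*c + 1.96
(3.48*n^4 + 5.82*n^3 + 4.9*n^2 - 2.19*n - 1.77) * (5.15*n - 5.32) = 17.922*n^5 + 11.4594*n^4 - 5.7274*n^3 - 37.3465*n^2 + 2.5353*n + 9.4164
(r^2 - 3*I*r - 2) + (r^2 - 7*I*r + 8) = 2*r^2 - 10*I*r + 6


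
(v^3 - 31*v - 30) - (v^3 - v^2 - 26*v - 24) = v^2 - 5*v - 6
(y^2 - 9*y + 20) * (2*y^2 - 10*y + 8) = 2*y^4 - 28*y^3 + 138*y^2 - 272*y + 160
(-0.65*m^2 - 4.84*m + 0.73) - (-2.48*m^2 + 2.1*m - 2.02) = 1.83*m^2 - 6.94*m + 2.75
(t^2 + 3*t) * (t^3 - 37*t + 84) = t^5 + 3*t^4 - 37*t^3 - 27*t^2 + 252*t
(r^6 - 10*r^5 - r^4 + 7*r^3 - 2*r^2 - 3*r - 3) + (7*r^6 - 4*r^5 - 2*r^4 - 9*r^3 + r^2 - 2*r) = 8*r^6 - 14*r^5 - 3*r^4 - 2*r^3 - r^2 - 5*r - 3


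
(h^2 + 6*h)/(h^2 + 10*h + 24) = h/(h + 4)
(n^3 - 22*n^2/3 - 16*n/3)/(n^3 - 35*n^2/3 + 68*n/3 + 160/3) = n*(3*n + 2)/(3*n^2 - 11*n - 20)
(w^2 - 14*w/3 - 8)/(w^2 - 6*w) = (w + 4/3)/w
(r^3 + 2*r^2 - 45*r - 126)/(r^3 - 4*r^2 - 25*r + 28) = (r^2 + 9*r + 18)/(r^2 + 3*r - 4)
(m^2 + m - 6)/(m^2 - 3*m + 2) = (m + 3)/(m - 1)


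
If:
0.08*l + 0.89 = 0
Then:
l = -11.12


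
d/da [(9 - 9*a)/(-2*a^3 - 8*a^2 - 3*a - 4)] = 9*(-4*a^3 - 2*a^2 + 16*a + 7)/(4*a^6 + 32*a^5 + 76*a^4 + 64*a^3 + 73*a^2 + 24*a + 16)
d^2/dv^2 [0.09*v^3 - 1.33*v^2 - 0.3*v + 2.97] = 0.54*v - 2.66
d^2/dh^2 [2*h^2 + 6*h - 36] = 4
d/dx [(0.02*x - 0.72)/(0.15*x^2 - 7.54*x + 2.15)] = (-0.003*x^2 + 0.216*x - 5.3858)/(0.0225*x^4 - 2.262*x^3 + 57.4966*x^2 - 32.422*x + 4.6225)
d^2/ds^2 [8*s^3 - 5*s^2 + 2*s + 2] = 48*s - 10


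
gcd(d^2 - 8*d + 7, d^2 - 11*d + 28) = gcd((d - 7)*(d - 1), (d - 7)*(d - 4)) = d - 7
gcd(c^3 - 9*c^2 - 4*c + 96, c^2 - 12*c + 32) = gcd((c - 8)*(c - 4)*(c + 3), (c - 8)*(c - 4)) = c^2 - 12*c + 32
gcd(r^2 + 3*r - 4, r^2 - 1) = r - 1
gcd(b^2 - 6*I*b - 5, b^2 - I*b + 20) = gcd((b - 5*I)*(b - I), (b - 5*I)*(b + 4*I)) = b - 5*I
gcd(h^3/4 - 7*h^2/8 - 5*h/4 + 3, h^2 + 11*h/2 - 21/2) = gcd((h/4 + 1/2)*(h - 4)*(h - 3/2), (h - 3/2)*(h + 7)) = h - 3/2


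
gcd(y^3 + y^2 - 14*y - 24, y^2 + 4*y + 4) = y + 2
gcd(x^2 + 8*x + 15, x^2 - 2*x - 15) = x + 3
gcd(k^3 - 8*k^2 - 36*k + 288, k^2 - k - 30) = k - 6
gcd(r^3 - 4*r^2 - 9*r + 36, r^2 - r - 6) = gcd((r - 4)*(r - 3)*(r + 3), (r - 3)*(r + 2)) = r - 3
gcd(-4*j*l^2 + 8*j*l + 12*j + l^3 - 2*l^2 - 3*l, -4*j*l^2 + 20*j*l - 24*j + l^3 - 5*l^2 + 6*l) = 4*j*l - 12*j - l^2 + 3*l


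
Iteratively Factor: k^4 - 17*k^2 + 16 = (k + 4)*(k^3 - 4*k^2 - k + 4) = (k - 4)*(k + 4)*(k^2 - 1) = (k - 4)*(k + 1)*(k + 4)*(k - 1)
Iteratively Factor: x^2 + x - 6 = (x - 2)*(x + 3)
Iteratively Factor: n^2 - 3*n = (n - 3)*(n)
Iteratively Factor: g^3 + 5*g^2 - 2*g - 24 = (g + 4)*(g^2 + g - 6) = (g + 3)*(g + 4)*(g - 2)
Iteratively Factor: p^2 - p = (p)*(p - 1)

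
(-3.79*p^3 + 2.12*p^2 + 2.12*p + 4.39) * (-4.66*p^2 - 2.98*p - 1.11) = 17.6614*p^5 + 1.415*p^4 - 11.9899*p^3 - 29.1282*p^2 - 15.4354*p - 4.8729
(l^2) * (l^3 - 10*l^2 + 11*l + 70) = l^5 - 10*l^4 + 11*l^3 + 70*l^2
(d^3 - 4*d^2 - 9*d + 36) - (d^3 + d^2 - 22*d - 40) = -5*d^2 + 13*d + 76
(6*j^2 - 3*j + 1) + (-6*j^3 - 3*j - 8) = -6*j^3 + 6*j^2 - 6*j - 7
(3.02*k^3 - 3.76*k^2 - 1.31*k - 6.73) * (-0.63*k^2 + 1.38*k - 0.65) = -1.9026*k^5 + 6.5364*k^4 - 6.3265*k^3 + 4.8761*k^2 - 8.4359*k + 4.3745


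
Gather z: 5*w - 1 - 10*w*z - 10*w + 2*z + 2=-5*w + z*(2 - 10*w) + 1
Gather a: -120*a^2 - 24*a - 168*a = -120*a^2 - 192*a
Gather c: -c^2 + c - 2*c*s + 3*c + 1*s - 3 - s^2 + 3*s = -c^2 + c*(4 - 2*s) - s^2 + 4*s - 3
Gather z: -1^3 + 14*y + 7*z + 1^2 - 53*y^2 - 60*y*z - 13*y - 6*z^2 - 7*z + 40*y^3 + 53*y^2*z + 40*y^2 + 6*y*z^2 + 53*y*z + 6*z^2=40*y^3 - 13*y^2 + 6*y*z^2 + y + z*(53*y^2 - 7*y)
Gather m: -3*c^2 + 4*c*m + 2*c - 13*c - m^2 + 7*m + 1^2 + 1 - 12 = -3*c^2 - 11*c - m^2 + m*(4*c + 7) - 10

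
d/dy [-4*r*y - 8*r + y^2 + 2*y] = -4*r + 2*y + 2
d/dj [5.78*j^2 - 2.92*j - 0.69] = 11.56*j - 2.92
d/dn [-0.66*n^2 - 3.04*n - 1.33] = -1.32*n - 3.04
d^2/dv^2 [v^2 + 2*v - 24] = 2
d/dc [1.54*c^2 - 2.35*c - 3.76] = 3.08*c - 2.35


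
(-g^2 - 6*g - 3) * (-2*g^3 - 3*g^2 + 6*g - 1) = 2*g^5 + 15*g^4 + 18*g^3 - 26*g^2 - 12*g + 3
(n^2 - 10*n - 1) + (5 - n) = n^2 - 11*n + 4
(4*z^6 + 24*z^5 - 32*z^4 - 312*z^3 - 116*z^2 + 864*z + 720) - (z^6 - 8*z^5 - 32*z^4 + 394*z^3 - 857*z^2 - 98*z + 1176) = 3*z^6 + 32*z^5 - 706*z^3 + 741*z^2 + 962*z - 456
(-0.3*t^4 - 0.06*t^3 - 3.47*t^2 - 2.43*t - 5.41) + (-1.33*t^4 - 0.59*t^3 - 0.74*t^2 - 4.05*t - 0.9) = -1.63*t^4 - 0.65*t^3 - 4.21*t^2 - 6.48*t - 6.31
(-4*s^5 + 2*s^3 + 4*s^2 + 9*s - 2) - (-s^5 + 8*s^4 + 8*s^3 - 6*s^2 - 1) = -3*s^5 - 8*s^4 - 6*s^3 + 10*s^2 + 9*s - 1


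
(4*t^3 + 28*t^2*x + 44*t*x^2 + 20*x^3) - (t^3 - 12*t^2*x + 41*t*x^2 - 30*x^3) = 3*t^3 + 40*t^2*x + 3*t*x^2 + 50*x^3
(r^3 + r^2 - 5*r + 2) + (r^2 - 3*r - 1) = r^3 + 2*r^2 - 8*r + 1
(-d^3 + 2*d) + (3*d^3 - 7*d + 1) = 2*d^3 - 5*d + 1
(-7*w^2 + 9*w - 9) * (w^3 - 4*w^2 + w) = -7*w^5 + 37*w^4 - 52*w^3 + 45*w^2 - 9*w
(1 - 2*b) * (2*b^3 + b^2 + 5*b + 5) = -4*b^4 - 9*b^2 - 5*b + 5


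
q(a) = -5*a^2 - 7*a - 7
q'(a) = -10*a - 7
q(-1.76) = -10.17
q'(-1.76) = 10.60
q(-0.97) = -4.91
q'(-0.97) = 2.70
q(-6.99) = -202.37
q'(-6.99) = 62.90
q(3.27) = -83.35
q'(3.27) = -39.70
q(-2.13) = -14.77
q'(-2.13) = 14.30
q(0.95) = -18.16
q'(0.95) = -16.50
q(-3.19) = -35.55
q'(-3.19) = 24.90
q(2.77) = -64.75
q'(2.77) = -34.70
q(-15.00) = -1027.00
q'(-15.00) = 143.00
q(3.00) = -73.00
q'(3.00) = -37.00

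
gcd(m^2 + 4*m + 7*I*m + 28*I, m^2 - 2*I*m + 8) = 1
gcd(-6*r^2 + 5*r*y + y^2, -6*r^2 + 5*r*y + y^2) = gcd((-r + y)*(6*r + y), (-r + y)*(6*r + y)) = -6*r^2 + 5*r*y + y^2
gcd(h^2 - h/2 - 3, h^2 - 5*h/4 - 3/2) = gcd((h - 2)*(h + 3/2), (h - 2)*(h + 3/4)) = h - 2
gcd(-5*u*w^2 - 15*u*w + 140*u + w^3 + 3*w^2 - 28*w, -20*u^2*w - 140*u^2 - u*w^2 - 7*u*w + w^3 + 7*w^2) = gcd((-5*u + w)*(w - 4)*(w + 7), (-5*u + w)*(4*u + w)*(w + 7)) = 5*u*w + 35*u - w^2 - 7*w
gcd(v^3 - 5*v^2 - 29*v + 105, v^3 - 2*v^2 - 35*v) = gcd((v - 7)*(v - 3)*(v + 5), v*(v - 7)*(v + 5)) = v^2 - 2*v - 35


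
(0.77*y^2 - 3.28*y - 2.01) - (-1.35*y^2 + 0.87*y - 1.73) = 2.12*y^2 - 4.15*y - 0.28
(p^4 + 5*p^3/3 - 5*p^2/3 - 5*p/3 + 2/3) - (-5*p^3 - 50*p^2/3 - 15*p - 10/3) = p^4 + 20*p^3/3 + 15*p^2 + 40*p/3 + 4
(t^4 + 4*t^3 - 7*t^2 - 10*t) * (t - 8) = t^5 - 4*t^4 - 39*t^3 + 46*t^2 + 80*t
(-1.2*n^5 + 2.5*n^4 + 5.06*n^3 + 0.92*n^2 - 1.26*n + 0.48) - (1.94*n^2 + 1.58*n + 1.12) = -1.2*n^5 + 2.5*n^4 + 5.06*n^3 - 1.02*n^2 - 2.84*n - 0.64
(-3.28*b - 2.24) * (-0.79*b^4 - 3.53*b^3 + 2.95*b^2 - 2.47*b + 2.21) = 2.5912*b^5 + 13.348*b^4 - 1.7688*b^3 + 1.4936*b^2 - 1.716*b - 4.9504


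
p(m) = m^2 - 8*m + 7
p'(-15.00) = -38.00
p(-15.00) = 352.00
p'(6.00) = 4.00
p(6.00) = -5.00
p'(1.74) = -4.52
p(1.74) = -3.89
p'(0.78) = -6.44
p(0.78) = 1.37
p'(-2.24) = -12.48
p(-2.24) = 29.94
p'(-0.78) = -9.56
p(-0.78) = 13.85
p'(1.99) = -4.02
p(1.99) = -4.96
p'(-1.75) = -11.50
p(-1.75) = 24.06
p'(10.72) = 13.44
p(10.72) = 36.16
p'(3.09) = -1.82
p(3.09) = -8.17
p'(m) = 2*m - 8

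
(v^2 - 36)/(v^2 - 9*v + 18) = (v + 6)/(v - 3)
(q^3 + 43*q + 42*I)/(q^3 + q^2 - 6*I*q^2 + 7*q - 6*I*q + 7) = (q + 6*I)/(q + 1)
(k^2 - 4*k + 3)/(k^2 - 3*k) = (k - 1)/k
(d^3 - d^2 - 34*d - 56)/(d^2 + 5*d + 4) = (d^2 - 5*d - 14)/(d + 1)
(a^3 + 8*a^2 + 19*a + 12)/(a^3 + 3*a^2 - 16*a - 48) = (a + 1)/(a - 4)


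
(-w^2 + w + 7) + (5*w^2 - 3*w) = 4*w^2 - 2*w + 7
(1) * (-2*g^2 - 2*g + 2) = -2*g^2 - 2*g + 2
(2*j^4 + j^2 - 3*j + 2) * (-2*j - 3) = -4*j^5 - 6*j^4 - 2*j^3 + 3*j^2 + 5*j - 6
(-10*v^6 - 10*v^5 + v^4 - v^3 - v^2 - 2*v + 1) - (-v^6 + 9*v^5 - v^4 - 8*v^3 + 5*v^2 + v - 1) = -9*v^6 - 19*v^5 + 2*v^4 + 7*v^3 - 6*v^2 - 3*v + 2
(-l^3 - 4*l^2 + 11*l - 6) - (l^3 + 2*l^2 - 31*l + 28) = -2*l^3 - 6*l^2 + 42*l - 34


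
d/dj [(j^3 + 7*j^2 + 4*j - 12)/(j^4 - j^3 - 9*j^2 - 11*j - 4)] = (-j^4 - 12*j^3 + 11*j^2 + 24*j - 148)/(j^6 - 4*j^5 - 10*j^4 + 20*j^3 + 65*j^2 + 56*j + 16)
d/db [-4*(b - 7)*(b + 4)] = 12 - 8*b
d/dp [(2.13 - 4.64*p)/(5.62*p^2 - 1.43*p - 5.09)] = (26.0768*p^2 - 23.9412*p + 26.6635)/(31.5844*p^4 - 16.0732*p^3 - 55.1667*p^2 + 14.5574*p + 25.9081)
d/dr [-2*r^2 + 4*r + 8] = 4 - 4*r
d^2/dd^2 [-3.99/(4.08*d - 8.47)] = -132.838272/(4.08*d - 8.47)^3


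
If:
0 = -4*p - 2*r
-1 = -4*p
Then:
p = 1/4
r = -1/2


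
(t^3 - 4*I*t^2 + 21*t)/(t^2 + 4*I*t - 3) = t*(t - 7*I)/(t + I)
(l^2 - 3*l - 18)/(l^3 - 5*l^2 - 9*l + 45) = (l - 6)/(l^2 - 8*l + 15)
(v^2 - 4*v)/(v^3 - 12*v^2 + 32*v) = 1/(v - 8)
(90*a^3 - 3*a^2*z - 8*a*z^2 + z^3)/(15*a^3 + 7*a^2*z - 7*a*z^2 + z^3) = (-18*a^2 - 3*a*z + z^2)/(-3*a^2 - 2*a*z + z^2)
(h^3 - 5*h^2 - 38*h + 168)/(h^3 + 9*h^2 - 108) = (h^2 - 11*h + 28)/(h^2 + 3*h - 18)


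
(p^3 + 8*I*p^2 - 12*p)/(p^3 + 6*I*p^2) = (p + 2*I)/p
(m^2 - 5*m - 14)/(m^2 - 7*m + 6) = (m^2 - 5*m - 14)/(m^2 - 7*m + 6)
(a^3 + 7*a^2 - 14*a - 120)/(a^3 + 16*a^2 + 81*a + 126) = (a^2 + a - 20)/(a^2 + 10*a + 21)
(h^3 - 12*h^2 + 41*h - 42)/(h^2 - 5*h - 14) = (h^2 - 5*h + 6)/(h + 2)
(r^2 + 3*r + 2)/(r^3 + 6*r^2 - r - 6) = (r + 2)/(r^2 + 5*r - 6)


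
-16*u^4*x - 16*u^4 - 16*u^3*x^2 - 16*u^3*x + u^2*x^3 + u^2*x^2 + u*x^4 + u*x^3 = (-4*u + x)*(u + x)*(4*u + x)*(u*x + u)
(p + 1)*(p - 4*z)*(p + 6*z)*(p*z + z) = p^4*z + 2*p^3*z^2 + 2*p^3*z - 24*p^2*z^3 + 4*p^2*z^2 + p^2*z - 48*p*z^3 + 2*p*z^2 - 24*z^3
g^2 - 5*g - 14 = (g - 7)*(g + 2)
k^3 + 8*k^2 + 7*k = k*(k + 1)*(k + 7)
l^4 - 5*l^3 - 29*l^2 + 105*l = l*(l - 7)*(l - 3)*(l + 5)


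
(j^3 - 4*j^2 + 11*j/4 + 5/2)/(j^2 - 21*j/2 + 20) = (j^2 - 3*j/2 - 1)/(j - 8)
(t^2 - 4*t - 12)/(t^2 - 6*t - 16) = (t - 6)/(t - 8)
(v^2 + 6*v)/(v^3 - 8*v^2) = (v + 6)/(v*(v - 8))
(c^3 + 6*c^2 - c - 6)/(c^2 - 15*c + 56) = (c^3 + 6*c^2 - c - 6)/(c^2 - 15*c + 56)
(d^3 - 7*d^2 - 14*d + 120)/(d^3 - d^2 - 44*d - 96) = (d^2 - 11*d + 30)/(d^2 - 5*d - 24)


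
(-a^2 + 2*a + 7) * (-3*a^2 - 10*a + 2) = 3*a^4 + 4*a^3 - 43*a^2 - 66*a + 14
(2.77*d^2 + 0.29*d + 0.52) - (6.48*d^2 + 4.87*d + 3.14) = -3.71*d^2 - 4.58*d - 2.62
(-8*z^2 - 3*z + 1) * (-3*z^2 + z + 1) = 24*z^4 + z^3 - 14*z^2 - 2*z + 1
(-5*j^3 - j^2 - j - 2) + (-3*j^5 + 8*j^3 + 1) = -3*j^5 + 3*j^3 - j^2 - j - 1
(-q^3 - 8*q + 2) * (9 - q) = q^4 - 9*q^3 + 8*q^2 - 74*q + 18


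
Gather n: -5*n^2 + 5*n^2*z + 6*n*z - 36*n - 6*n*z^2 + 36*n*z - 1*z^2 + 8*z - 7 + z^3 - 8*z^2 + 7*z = n^2*(5*z - 5) + n*(-6*z^2 + 42*z - 36) + z^3 - 9*z^2 + 15*z - 7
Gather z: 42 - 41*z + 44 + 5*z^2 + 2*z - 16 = 5*z^2 - 39*z + 70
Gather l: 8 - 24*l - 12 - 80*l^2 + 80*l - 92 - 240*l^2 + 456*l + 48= -320*l^2 + 512*l - 48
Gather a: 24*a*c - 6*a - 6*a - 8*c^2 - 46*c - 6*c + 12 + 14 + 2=a*(24*c - 12) - 8*c^2 - 52*c + 28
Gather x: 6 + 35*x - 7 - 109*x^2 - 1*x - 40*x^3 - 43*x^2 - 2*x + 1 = -40*x^3 - 152*x^2 + 32*x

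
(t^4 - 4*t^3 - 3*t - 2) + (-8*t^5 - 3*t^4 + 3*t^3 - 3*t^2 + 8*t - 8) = -8*t^5 - 2*t^4 - t^3 - 3*t^2 + 5*t - 10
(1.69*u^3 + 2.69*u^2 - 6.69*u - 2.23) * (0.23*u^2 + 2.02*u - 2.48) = 0.3887*u^5 + 4.0325*u^4 - 0.296100000000001*u^3 - 20.6979*u^2 + 12.0866*u + 5.5304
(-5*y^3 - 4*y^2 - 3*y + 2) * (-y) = 5*y^4 + 4*y^3 + 3*y^2 - 2*y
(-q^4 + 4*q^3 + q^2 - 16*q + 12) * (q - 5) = -q^5 + 9*q^4 - 19*q^3 - 21*q^2 + 92*q - 60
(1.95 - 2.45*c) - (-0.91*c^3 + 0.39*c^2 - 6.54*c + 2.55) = 0.91*c^3 - 0.39*c^2 + 4.09*c - 0.6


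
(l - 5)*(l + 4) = l^2 - l - 20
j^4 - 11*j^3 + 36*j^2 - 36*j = j*(j - 6)*(j - 3)*(j - 2)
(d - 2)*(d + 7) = d^2 + 5*d - 14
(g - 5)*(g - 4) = g^2 - 9*g + 20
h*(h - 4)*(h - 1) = h^3 - 5*h^2 + 4*h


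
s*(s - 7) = s^2 - 7*s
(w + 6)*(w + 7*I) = w^2 + 6*w + 7*I*w + 42*I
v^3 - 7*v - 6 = (v - 3)*(v + 1)*(v + 2)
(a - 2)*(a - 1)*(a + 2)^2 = a^4 + a^3 - 6*a^2 - 4*a + 8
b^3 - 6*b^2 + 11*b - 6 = (b - 3)*(b - 2)*(b - 1)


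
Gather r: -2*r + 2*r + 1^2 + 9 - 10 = 0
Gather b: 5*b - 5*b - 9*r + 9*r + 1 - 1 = 0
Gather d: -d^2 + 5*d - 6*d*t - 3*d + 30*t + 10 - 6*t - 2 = -d^2 + d*(2 - 6*t) + 24*t + 8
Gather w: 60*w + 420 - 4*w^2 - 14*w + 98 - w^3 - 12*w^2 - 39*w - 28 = -w^3 - 16*w^2 + 7*w + 490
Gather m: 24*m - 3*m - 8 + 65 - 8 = 21*m + 49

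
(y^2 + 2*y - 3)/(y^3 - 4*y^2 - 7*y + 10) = (y + 3)/(y^2 - 3*y - 10)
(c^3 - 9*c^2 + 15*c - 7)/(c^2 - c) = c - 8 + 7/c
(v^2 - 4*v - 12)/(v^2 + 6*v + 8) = (v - 6)/(v + 4)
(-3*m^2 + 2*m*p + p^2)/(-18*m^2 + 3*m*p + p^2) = (-3*m^2 + 2*m*p + p^2)/(-18*m^2 + 3*m*p + p^2)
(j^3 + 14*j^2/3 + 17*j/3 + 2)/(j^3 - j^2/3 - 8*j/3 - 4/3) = (j + 3)/(j - 2)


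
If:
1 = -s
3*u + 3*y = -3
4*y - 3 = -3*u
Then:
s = -1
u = -7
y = 6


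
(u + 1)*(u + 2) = u^2 + 3*u + 2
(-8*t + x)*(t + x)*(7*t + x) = -56*t^3 - 57*t^2*x + x^3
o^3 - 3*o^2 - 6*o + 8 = (o - 4)*(o - 1)*(o + 2)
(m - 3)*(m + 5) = m^2 + 2*m - 15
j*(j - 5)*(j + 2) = j^3 - 3*j^2 - 10*j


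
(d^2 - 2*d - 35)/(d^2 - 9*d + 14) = (d + 5)/(d - 2)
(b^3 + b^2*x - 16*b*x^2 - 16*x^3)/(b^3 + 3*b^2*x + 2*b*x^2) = (b^2 - 16*x^2)/(b*(b + 2*x))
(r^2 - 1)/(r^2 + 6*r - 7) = (r + 1)/(r + 7)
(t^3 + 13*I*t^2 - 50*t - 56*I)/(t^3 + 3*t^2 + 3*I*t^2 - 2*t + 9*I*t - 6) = (t^2 + 11*I*t - 28)/(t^2 + t*(3 + I) + 3*I)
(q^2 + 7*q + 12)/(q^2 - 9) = (q + 4)/(q - 3)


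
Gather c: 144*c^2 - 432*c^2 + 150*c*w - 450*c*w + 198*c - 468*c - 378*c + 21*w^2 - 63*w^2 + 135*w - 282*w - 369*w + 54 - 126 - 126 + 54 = -288*c^2 + c*(-300*w - 648) - 42*w^2 - 516*w - 144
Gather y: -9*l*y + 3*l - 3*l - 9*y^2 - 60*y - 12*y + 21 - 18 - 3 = -9*y^2 + y*(-9*l - 72)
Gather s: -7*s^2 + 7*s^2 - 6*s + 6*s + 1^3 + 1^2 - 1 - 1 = 0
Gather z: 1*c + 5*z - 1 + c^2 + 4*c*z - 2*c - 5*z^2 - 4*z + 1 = c^2 - c - 5*z^2 + z*(4*c + 1)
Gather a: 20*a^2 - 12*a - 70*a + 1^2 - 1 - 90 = 20*a^2 - 82*a - 90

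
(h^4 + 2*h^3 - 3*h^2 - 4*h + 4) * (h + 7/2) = h^5 + 11*h^4/2 + 4*h^3 - 29*h^2/2 - 10*h + 14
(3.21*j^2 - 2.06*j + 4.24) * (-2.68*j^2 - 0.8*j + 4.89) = -8.6028*j^4 + 2.9528*j^3 + 5.9817*j^2 - 13.4654*j + 20.7336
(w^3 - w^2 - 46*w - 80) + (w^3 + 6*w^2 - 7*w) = 2*w^3 + 5*w^2 - 53*w - 80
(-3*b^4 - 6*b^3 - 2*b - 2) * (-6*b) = 18*b^5 + 36*b^4 + 12*b^2 + 12*b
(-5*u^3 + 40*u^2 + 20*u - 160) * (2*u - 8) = -10*u^4 + 120*u^3 - 280*u^2 - 480*u + 1280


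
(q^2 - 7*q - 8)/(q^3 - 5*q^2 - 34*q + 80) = (q + 1)/(q^2 + 3*q - 10)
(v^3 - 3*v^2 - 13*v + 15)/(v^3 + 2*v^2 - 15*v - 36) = (v^2 - 6*v + 5)/(v^2 - v - 12)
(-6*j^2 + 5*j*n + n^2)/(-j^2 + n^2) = (6*j + n)/(j + n)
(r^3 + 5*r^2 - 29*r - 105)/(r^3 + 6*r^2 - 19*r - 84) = (r - 5)/(r - 4)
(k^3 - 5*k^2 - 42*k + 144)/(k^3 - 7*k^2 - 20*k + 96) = (k + 6)/(k + 4)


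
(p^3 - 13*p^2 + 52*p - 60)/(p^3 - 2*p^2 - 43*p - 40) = (-p^3 + 13*p^2 - 52*p + 60)/(-p^3 + 2*p^2 + 43*p + 40)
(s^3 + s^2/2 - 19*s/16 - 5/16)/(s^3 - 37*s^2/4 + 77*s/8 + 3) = (4*s^2 + s - 5)/(2*(2*s^2 - 19*s + 24))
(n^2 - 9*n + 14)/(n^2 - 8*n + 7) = (n - 2)/(n - 1)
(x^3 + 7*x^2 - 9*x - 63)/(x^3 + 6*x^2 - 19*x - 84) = (x - 3)/(x - 4)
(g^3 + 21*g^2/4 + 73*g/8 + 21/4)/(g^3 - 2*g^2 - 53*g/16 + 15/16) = 2*(8*g^3 + 42*g^2 + 73*g + 42)/(16*g^3 - 32*g^2 - 53*g + 15)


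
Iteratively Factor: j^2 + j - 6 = (j - 2)*(j + 3)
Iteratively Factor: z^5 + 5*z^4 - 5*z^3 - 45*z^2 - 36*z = (z)*(z^4 + 5*z^3 - 5*z^2 - 45*z - 36) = z*(z + 4)*(z^3 + z^2 - 9*z - 9) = z*(z + 3)*(z + 4)*(z^2 - 2*z - 3) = z*(z - 3)*(z + 3)*(z + 4)*(z + 1)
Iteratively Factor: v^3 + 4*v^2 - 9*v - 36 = (v - 3)*(v^2 + 7*v + 12) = (v - 3)*(v + 3)*(v + 4)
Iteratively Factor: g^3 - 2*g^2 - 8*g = (g - 4)*(g^2 + 2*g) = (g - 4)*(g + 2)*(g)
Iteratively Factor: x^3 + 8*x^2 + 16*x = (x + 4)*(x^2 + 4*x) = x*(x + 4)*(x + 4)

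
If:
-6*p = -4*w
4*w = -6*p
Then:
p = 0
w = 0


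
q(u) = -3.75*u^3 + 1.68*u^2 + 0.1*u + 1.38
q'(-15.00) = -2581.55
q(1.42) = -5.83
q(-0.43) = 1.95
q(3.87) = -190.42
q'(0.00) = 0.10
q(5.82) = -680.40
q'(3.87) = -155.39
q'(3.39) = -117.80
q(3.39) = -125.07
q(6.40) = -912.21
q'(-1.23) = -21.05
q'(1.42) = -17.81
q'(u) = -11.25*u^2 + 3.36*u + 0.1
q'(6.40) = -439.20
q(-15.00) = 13034.13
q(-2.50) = 70.22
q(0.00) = 1.38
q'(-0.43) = -3.42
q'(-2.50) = -78.61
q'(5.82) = -361.41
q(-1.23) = 10.78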